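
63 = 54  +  9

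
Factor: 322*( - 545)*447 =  - 2^1*3^1*5^1*7^1*23^1 *109^1*149^1 = - 78444030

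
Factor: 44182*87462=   3864246084 = 2^2*3^2*43^1 * 113^1*  22091^1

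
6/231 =2/77 = 0.03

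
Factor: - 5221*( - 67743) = 3^3*13^1*23^1*193^1*227^1 =353686203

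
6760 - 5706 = 1054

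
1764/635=2 + 494/635= 2.78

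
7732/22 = 351 + 5/11 = 351.45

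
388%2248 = 388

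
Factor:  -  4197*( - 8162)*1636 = 56042675304 = 2^3*3^1*7^1*11^1*53^1*  409^1*1399^1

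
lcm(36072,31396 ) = 1695384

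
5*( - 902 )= - 4510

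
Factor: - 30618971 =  - 1697^1*18043^1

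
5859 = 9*651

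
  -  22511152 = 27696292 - 50207444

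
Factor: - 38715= - 3^1* 5^1*29^1*89^1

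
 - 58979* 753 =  - 44411187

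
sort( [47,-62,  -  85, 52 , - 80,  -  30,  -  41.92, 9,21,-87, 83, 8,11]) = [ - 87,-85, - 80, - 62,-41.92, - 30,  8, 9,11, 21 , 47, 52, 83 ] 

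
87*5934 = 516258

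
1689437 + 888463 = 2577900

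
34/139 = 34/139= 0.24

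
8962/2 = 4481 = 4481.00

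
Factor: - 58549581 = - 3^3*17^1*199^1*641^1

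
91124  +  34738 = 125862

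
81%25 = 6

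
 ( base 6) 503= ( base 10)183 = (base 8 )267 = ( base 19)9c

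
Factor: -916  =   - 2^2*229^1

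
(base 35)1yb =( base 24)452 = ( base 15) abb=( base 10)2426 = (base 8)4572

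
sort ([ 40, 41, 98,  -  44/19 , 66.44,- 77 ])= [ - 77, - 44/19,40, 41 , 66.44,98 ] 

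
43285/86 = 503 + 27/86 = 503.31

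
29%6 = 5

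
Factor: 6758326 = 2^1*919^1*3677^1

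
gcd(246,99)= 3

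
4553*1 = 4553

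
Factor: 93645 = 3^2*5^1*2081^1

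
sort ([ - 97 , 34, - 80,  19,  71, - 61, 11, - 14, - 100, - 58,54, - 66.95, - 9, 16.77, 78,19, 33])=[ - 100 , - 97,-80, - 66.95, - 61, - 58,-14 , - 9 , 11,16.77, 19,19,  33,34,54, 71,78]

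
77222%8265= 2837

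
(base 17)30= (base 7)102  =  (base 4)303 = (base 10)51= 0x33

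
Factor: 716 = 2^2*179^1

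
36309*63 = 2287467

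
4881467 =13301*367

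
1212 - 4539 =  - 3327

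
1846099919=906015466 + 940084453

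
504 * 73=36792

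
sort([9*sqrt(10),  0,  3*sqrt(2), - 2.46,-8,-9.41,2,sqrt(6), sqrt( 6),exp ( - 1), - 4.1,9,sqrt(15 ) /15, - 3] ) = [-9.41, - 8, - 4.1,  -  3, - 2.46, 0, sqrt( 15)/15 , exp(  -  1),2,sqrt(6) , sqrt(6),3*sqrt( 2),9,  9 * sqrt( 10 )]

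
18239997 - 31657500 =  - 13417503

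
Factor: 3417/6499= 3^1*17^1*97^( - 1)  =  51/97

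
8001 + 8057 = 16058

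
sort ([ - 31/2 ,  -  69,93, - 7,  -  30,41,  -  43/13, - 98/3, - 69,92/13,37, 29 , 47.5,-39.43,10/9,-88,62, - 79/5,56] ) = [-88, - 69, - 69, - 39.43, - 98/3,- 30, - 79/5,  -  31/2,  -  7, - 43/13,  10/9, 92/13,29,37,41, 47.5, 56, 62,93]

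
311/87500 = 311/87500 = 0.00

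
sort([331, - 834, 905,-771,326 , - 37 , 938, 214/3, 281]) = [-834, - 771, - 37,214/3, 281, 326, 331, 905, 938] 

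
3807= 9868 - 6061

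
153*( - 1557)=- 238221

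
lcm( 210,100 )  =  2100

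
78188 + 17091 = 95279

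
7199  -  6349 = 850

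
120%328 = 120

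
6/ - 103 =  - 1 + 97/103 = -0.06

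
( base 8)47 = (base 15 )29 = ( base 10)39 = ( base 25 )1e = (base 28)1b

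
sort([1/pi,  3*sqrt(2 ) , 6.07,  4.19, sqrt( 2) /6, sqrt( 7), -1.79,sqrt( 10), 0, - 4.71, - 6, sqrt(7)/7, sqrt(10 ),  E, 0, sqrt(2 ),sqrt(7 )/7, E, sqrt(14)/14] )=[ - 6 ,  -  4.71, - 1.79 , 0,0, sqrt(2) /6, sqrt( 14) /14, 1/pi,sqrt(7 )/7, sqrt( 7 )/7,sqrt( 2),sqrt(7), E, E, sqrt(10 ), sqrt ( 10),4.19,  3 * sqrt(2), 6.07] 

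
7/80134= 7/80134 =0.00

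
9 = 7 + 2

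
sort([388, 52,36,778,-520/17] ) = [-520/17, 36,52,388, 778] 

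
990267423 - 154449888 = 835817535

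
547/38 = 14 +15/38 = 14.39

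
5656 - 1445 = 4211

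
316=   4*79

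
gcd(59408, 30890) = 2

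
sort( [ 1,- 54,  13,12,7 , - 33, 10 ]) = [ - 54, - 33, 1,7,10 , 12,  13 ]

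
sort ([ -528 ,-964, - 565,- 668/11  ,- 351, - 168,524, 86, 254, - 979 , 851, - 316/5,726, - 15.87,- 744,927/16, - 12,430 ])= [ - 979, - 964, - 744,-565, - 528, - 351, - 168, - 316/5, - 668/11,-15.87,-12,927/16, 86,254,430,524, 726, 851] 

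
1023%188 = 83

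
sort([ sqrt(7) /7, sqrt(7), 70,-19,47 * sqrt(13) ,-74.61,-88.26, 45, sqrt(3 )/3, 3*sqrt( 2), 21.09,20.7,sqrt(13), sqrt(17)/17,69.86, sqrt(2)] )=[ - 88.26, - 74.61 , - 19, sqrt(17)/17,sqrt(7)/7, sqrt(3)/3, sqrt( 2), sqrt( 7),  sqrt ( 13 ), 3*sqrt(2), 20.7,21.09, 45, 69.86, 70,47*sqrt( 13 )] 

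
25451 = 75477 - 50026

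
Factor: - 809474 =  -2^1*337^1* 1201^1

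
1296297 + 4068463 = 5364760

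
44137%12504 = 6625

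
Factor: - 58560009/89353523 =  - 3^1*7^( - 1)*19^( - 1) * 671831^ ( - 1)*19520003^1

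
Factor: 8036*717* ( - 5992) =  -2^5*3^1*7^3*41^1*107^1 *239^1  =  - 34524777504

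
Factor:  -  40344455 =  - 5^1*1489^1*5419^1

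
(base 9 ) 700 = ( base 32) hn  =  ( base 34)gn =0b1000110111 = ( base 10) 567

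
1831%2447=1831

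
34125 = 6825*5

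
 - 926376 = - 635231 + -291145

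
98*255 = 24990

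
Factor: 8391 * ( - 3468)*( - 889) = 25869889332 = 2^2*3^2 * 7^1*17^2*127^1 * 2797^1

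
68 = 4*17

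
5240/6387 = 5240/6387  =  0.82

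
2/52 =1/26 = 0.04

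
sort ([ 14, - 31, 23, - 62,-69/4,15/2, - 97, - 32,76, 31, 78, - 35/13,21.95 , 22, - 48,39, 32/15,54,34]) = [ - 97, - 62, -48, - 32, - 31, - 69/4, - 35/13, 32/15,15/2, 14,21.95,22,23,31,34,39,54, 76,78 ]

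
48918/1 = 48918  =  48918.00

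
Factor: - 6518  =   - 2^1*3259^1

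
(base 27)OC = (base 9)813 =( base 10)660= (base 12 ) 470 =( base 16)294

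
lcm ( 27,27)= 27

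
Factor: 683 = 683^1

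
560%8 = 0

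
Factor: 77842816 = 2^7*608147^1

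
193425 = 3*64475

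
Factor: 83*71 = 71^1 * 83^1 = 5893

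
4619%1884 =851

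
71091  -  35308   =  35783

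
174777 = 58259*3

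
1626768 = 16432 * 99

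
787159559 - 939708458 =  - 152548899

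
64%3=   1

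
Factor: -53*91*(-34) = 2^1 *7^1*13^1 * 17^1*53^1  =  163982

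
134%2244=134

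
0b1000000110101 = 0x1035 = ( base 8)10065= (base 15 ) 1369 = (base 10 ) 4149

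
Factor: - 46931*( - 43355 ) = 2034693505 = 5^1* 13^1*23^1*29^1*71^1* 661^1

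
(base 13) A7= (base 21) 6b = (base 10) 137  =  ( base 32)49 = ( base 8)211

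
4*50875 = 203500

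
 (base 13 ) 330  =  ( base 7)1410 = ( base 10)546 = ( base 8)1042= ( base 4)20202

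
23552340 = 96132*245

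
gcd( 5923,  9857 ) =1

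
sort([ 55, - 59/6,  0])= [ - 59/6,0,55]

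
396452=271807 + 124645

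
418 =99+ 319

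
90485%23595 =19700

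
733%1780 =733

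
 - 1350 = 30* ( - 45)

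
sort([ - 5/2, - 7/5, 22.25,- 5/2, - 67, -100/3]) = [ - 67, - 100/3 ,-5/2,-5/2, - 7/5, 22.25 ] 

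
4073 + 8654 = 12727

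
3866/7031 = 3866/7031 = 0.55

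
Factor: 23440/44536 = 10/19  =  2^1*5^1*19^( - 1)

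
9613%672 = 205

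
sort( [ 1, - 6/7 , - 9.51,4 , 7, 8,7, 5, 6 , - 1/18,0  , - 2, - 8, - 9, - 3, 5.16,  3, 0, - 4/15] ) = [ - 9.51, - 9, - 8,  -  3, - 2, - 6/7,-4/15, - 1/18 , 0, 0,1,3,4,  5 , 5.16,6,7,7,8] 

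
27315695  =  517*52835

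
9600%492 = 252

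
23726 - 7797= 15929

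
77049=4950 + 72099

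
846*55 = 46530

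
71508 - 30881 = 40627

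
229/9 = 229/9 = 25.44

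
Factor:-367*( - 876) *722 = 2^3*3^1*19^2*73^1*367^1 =232117224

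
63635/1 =63635=63635.00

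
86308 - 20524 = 65784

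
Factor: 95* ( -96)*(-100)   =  912000 = 2^7*3^1 * 5^3*19^1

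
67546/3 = 67546/3=22515.33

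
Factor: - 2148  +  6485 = 4337  =  4337^1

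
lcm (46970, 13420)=93940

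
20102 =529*38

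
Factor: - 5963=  - 67^1*89^1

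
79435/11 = 79435/11 = 7221.36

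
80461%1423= 773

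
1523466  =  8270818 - 6747352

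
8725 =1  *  8725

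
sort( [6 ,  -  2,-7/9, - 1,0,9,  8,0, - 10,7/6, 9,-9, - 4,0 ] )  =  [ - 10, - 9, - 4, - 2, - 1, - 7/9, 0,0, 0,7/6, 6,  8,9,9 ]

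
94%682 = 94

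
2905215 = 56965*51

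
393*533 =209469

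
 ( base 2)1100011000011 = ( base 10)6339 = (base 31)6if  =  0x18c3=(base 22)d23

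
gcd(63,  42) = 21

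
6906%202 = 38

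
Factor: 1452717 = 3^2*7^1 * 23059^1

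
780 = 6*130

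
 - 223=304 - 527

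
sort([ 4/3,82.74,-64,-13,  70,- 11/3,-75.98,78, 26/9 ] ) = [-75.98,-64, - 13,-11/3, 4/3 , 26/9,70, 78, 82.74 ] 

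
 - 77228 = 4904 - 82132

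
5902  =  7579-1677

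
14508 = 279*52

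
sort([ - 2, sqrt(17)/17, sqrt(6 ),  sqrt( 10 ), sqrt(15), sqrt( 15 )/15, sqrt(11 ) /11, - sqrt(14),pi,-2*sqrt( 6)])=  [ - 2*sqrt(6 ), - sqrt(14), - 2,sqrt(17)/17, sqrt( 15 ) /15 , sqrt(11 ) /11, sqrt(6),  pi , sqrt(10 ),sqrt(15)]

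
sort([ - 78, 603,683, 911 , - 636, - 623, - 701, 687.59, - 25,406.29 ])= [ - 701, - 636,  -  623, - 78, - 25, 406.29,603,683, 687.59,  911 ]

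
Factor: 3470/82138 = 5^1*7^( - 1 )*347^1*5867^( - 1)= 1735/41069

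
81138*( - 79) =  - 6409902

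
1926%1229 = 697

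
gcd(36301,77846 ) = 1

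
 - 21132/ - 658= 32 +38/329 = 32.12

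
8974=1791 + 7183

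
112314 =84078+28236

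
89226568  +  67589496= 156816064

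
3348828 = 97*34524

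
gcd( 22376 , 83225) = 1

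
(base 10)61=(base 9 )67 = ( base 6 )141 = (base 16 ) 3d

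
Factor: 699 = 3^1*233^1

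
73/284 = 73/284 = 0.26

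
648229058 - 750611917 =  - 102382859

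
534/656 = 267/328 = 0.81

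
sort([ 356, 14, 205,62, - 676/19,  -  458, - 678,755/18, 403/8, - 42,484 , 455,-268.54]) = [ - 678, - 458, - 268.54 , - 42, - 676/19, 14,755/18 , 403/8, 62,205, 356,455,484 ]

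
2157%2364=2157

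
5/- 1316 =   -  1 + 1311/1316 = - 0.00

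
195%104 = 91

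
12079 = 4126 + 7953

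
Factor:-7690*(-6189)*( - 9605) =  - 2^1*3^1 * 5^2*17^1*113^1*769^1*2063^1=- 457134703050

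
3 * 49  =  147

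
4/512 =1/128 = 0.01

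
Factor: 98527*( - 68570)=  - 6755996390 = - 2^1*5^1*11^1*13^2*53^1*6857^1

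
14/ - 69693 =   -  1 + 69679/69693=- 0.00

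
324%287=37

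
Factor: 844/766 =2^1 * 211^1* 383^( - 1) = 422/383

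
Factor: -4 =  - 2^2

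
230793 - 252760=  -  21967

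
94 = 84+10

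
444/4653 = 148/1551 = 0.10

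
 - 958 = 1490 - 2448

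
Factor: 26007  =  3^1*8669^1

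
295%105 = 85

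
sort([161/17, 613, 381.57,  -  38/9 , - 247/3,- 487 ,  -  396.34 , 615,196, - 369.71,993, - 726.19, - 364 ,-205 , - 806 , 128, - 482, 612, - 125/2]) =[ - 806,  -  726.19, - 487, - 482,  -  396.34,-369.71,-364, - 205 , - 247/3, - 125/2, - 38/9, 161/17, 128,  196, 381.57,612 , 613,615,993]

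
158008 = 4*39502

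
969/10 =969/10=96.90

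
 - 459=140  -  599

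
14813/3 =14813/3   =  4937.67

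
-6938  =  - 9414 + 2476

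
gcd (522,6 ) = 6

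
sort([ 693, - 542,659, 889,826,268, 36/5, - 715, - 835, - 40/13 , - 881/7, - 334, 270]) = [  -  835, - 715, - 542, - 334,-881/7, - 40/13, 36/5, 268, 270,  659,693 , 826, 889 ]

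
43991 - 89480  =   -45489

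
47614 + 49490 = 97104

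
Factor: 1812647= 101^1* 131^1*137^1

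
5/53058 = 5/53058 = 0.00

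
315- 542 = -227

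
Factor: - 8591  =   - 11^2*71^1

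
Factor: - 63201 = -3^1*21067^1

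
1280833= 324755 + 956078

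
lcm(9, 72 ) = 72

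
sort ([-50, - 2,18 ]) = [ - 50,-2,18]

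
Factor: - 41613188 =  - 2^2*631^1 * 16487^1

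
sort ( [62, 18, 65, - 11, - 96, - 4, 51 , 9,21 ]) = [ - 96, - 11, - 4, 9, 18, 21 , 51, 62,65 ]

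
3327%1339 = 649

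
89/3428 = 89/3428 = 0.03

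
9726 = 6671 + 3055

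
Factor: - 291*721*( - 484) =2^2 *3^1*7^1*11^2*97^1*103^1  =  101548524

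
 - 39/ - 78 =1/2= 0.50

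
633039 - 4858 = 628181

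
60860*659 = 40106740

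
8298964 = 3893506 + 4405458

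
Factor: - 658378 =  - 2^1*7^1*31^1*37^1*41^1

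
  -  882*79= -69678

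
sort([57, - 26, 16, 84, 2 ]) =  [ - 26,2, 16, 57, 84]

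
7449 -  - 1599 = 9048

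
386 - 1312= - 926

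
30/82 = 15/41 = 0.37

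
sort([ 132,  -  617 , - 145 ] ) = [ - 617, - 145,132 ]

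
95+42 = 137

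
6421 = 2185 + 4236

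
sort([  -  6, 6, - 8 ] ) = [ - 8, - 6, 6 ] 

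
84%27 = 3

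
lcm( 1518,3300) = 75900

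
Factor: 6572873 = 647^1*10159^1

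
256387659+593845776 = 850233435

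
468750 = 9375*50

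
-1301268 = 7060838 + -8362106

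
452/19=23 + 15/19 =23.79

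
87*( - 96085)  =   - 8359395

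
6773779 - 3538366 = 3235413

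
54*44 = 2376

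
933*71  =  66243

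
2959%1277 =405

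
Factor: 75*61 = 3^1*5^2*61^1 = 4575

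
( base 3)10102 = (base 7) 161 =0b1011100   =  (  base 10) 92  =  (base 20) 4C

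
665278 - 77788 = 587490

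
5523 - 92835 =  - 87312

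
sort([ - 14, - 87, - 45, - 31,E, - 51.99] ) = [ - 87, - 51.99, - 45, - 31, - 14,  E ] 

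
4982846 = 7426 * 671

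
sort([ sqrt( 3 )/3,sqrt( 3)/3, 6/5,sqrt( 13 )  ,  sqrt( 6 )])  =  [sqrt( 3 ) /3, sqrt(3)/3, 6/5,sqrt( 6), sqrt( 13)]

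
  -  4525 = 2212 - 6737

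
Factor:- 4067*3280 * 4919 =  - 2^4*5^1*7^2*41^1* 83^1*4919^1 = - 65618279440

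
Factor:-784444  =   - 2^2*196111^1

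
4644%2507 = 2137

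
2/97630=1/48815 = 0.00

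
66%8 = 2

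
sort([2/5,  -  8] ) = [  -  8, 2/5 ]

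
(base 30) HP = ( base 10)535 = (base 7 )1363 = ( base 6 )2251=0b1000010111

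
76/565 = 76/565 = 0.13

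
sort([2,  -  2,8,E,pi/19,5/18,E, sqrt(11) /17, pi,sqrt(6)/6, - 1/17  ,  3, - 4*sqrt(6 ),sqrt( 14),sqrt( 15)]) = [ - 4* sqrt(  6 ), - 2 , - 1/17,pi/19,sqrt(11 )/17 , 5/18, sqrt(6)/6,2 , E,E, 3 , pi, sqrt(14 ),sqrt( 15), 8]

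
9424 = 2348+7076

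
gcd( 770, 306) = 2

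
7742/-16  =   - 3871/8 = -483.88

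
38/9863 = 38/9863 = 0.00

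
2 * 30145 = 60290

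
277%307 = 277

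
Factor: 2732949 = 3^2*151^1*2011^1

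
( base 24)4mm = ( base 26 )45k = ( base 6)21114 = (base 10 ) 2854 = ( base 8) 5446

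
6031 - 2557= 3474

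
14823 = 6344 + 8479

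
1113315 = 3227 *345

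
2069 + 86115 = 88184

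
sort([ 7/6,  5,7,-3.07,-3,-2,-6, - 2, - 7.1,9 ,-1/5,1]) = [ -7.1,-6, - 3.07, - 3, - 2,  -  2, - 1/5,1,7/6, 5, 7,9]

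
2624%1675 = 949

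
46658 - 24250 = 22408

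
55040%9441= 7835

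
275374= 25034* 11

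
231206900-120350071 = 110856829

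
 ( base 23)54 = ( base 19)65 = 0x77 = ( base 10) 119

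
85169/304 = 85169/304 = 280.16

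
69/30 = 2 +3/10 = 2.30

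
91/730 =91/730 = 0.12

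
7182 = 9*798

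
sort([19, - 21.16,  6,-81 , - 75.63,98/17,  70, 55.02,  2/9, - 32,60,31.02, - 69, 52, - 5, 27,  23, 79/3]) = [ - 81, - 75.63 ,-69, - 32, - 21.16, -5, 2/9, 98/17, 6,  19,23,79/3, 27, 31.02,52,  55.02,60,70] 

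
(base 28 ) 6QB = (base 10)5443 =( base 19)F19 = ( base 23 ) a6f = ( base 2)1010101000011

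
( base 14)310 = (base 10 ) 602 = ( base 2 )1001011010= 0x25a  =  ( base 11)4A8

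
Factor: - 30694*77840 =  - 2389220960 = - 2^5 *5^1*7^1*103^1*139^1*149^1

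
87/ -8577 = -1 + 2830/2859 = -0.01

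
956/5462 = 478/2731 = 0.18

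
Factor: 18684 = 2^2 * 3^3 * 173^1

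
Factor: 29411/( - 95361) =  - 3^ (  -  1 ) * 7^ ( - 1)*19^( - 1)*239^( - 1 )*29411^1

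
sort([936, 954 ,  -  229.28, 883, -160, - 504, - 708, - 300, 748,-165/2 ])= [-708,- 504, - 300, - 229.28, - 160, - 165/2,748,883, 936,954]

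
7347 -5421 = 1926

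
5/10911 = 5/10911 = 0.00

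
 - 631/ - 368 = 1 + 263/368 =1.71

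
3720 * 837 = 3113640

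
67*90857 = 6087419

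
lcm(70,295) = 4130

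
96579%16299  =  15084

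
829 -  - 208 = 1037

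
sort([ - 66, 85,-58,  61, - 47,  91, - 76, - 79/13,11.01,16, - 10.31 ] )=[ - 76, - 66,- 58, -47, - 10.31,-79/13,11.01, 16,61,85 , 91]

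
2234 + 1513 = 3747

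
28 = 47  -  19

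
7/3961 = 7/3961 =0.00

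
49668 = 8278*6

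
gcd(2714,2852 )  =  46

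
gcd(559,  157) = 1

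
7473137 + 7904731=15377868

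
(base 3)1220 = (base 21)29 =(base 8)63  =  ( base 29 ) 1m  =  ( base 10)51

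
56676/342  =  9446/57=165.72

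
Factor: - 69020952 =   -  2^3*3^1*7^1*11^1 *13^3 * 17^1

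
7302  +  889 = 8191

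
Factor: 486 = 2^1*3^5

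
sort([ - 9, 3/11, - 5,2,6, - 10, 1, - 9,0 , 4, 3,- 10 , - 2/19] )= [ - 10, - 10 , -9, - 9, - 5, - 2/19 , 0 , 3/11  ,  1,2, 3,4,6]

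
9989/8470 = 1 + 217/1210 = 1.18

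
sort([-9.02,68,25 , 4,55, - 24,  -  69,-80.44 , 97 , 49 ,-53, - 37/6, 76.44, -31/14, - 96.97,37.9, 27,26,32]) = [ - 96.97, - 80.44, - 69, -53, - 24, -9.02, - 37/6, - 31/14, 4,  25,26,27, 32 , 37.9, 49, 55,68, 76.44,  97 ] 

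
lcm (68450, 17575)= 1300550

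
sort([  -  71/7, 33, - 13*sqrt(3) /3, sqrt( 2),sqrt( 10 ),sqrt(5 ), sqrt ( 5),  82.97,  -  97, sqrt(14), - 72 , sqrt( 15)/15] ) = [ - 97, - 72, - 71/7,  -  13*sqrt(3) /3,  sqrt( 15 )/15, sqrt( 2 ),  sqrt( 5),sqrt(5),sqrt( 10 ), sqrt( 14), 33, 82.97]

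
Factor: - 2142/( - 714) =3=   3^1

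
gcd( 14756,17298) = 62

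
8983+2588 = 11571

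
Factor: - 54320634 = - 2^1*3^2*181^1*16673^1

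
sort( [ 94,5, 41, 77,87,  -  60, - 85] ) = [ - 85, - 60,5,41, 77,87,94 ]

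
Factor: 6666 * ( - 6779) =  - 45188814 = -2^1 *3^1 * 11^1*101^1*6779^1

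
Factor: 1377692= 2^2*344423^1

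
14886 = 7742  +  7144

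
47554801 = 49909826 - 2355025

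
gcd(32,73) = 1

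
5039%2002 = 1035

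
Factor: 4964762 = 2^1 * 11^1*225671^1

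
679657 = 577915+101742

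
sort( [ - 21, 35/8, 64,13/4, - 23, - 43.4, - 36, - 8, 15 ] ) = [ - 43.4, - 36, - 23 , - 21 ,  -  8, 13/4, 35/8, 15, 64] 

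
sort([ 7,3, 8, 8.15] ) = [ 3 , 7,8 , 8.15]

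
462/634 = 231/317 = 0.73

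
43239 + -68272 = - 25033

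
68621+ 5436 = 74057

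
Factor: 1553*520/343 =2^3*5^1*7^( - 3)*13^1*1553^1 = 807560/343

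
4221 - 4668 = -447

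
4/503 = 4/503 = 0.01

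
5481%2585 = 311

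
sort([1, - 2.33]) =[ - 2.33,1] 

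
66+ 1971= 2037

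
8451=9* 939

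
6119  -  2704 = 3415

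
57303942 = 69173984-11870042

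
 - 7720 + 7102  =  -618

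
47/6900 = 47/6900 = 0.01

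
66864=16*4179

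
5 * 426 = 2130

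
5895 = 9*655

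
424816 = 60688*7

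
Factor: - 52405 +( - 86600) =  - 3^2*5^1*3089^1 = -139005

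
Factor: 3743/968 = 2^ ( - 3)*11^(- 2)*19^1 * 197^1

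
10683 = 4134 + 6549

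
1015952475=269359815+746592660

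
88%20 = 8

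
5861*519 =3041859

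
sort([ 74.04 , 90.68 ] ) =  [ 74.04,90.68]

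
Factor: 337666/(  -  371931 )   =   - 542/597 = -2^1*3^(  -  1 )*199^(  -  1 )*271^1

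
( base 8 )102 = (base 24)2i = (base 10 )66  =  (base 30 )26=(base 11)60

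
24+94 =118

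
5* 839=4195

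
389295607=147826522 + 241469085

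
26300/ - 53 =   -  26300/53 = -496.23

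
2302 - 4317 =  - 2015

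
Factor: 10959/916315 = 3^1 * 5^(  -  1)*13^1 * 281^1*183263^( - 1) 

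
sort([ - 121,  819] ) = [ - 121, 819] 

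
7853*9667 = 75914951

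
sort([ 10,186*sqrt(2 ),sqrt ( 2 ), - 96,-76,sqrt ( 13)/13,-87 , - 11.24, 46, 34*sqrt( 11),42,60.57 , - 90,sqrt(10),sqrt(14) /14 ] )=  [ - 96, - 90, - 87, - 76, - 11.24, sqrt( 14 )/14,sqrt( 13 ) /13 , sqrt(2 ),sqrt ( 10), 10,42, 46,60.57,34*sqrt( 11 ), 186*sqrt(2) ]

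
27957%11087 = 5783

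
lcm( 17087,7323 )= 51261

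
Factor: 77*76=5852= 2^2*7^1 * 11^1*19^1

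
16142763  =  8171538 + 7971225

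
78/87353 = 78/87353 = 0.00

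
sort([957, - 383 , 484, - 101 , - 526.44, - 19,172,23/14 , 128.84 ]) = [-526.44  , - 383 , - 101, -19, 23/14, 128.84,  172, 484,957]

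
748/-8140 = -1+168/185= -0.09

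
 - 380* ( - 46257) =17577660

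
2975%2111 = 864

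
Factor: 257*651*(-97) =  - 16228779 = - 3^1*7^1*31^1* 97^1*257^1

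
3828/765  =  1276/255 = 5.00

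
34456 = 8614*4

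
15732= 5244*3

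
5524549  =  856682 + 4667867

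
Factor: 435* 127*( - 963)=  - 53200935 = -3^3 * 5^1*29^1*107^1*127^1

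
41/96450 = 41/96450  =  0.00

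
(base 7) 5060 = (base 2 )11011011101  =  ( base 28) 26L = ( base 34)1HN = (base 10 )1757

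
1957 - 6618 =-4661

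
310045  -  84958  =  225087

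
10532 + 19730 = 30262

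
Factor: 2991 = 3^1 * 997^1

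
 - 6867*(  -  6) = 41202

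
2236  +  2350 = 4586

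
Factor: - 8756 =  - 2^2 *11^1*199^1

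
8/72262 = 4/36131 = 0.00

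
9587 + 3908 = 13495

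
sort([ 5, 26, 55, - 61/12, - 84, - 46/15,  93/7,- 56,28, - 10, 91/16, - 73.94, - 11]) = [ - 84, - 73.94,-56, - 11, - 10, - 61/12,  -  46/15 , 5, 91/16, 93/7,  26,28, 55 ] 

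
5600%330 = 320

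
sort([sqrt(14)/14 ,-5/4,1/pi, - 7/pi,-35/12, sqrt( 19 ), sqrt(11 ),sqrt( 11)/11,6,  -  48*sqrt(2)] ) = [- 48*sqrt ( 2), - 35/12,-7/pi,-5/4,  sqrt(14 ) /14,sqrt(11) /11,1/pi , sqrt( 11 ),sqrt(19 ), 6] 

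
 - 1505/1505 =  -1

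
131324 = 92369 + 38955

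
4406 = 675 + 3731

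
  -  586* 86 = -50396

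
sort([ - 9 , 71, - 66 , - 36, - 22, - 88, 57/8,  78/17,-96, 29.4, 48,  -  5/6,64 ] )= [ - 96, - 88,-66 , - 36, - 22, -9, - 5/6, 78/17, 57/8 , 29.4, 48, 64, 71]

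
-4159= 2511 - 6670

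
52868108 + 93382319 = 146250427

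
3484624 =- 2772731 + 6257355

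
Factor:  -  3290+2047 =-1243= - 11^1*113^1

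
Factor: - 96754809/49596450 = - 32251603/16532150= -  2^( - 1 ) * 5^( - 2 )*677^1*47639^1*330643^ ( - 1 )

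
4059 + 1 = 4060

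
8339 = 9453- 1114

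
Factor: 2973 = 3^1*991^1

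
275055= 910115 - 635060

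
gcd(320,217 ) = 1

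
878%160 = 78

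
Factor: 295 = 5^1*59^1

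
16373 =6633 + 9740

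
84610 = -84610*( - 1)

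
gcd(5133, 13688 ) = 1711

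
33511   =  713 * 47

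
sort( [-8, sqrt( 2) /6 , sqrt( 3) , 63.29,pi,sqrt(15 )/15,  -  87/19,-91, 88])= [ - 91, - 8,-87/19, sqrt(2) /6, sqrt( 15 )/15, sqrt( 3 ), pi, 63.29,  88] 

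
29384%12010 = 5364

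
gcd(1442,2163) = 721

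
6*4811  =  28866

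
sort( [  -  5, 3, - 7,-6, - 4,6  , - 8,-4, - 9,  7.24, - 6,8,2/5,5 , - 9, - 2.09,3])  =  [-9, - 9, - 8, - 7, - 6, - 6,-5, - 4, - 4  , - 2.09,2/5,3,3 , 5,6,7.24 , 8]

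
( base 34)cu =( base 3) 121020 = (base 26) gm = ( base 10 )438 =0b110110110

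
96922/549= 176 + 298/549 = 176.54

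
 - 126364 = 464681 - 591045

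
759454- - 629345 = 1388799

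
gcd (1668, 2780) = 556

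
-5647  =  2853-8500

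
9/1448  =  9/1448 = 0.01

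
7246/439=16  +  222/439=16.51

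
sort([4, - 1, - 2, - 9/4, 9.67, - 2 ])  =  [  -  9/4, - 2 , - 2,-1,4,9.67] 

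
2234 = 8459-6225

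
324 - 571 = -247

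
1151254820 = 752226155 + 399028665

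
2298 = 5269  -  2971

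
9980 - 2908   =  7072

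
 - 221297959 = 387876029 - 609173988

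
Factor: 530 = 2^1*5^1*53^1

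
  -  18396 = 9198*(-2)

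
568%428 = 140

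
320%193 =127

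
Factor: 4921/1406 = 2^( - 1)*7^1 = 7/2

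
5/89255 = 1/17851 = 0.00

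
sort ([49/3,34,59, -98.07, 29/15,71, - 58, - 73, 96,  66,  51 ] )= [ - 98.07, - 73, - 58,29/15, 49/3, 34, 51, 59, 66, 71,96]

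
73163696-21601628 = 51562068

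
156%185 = 156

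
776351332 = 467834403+308516929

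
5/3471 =5/3471 = 0.00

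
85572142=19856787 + 65715355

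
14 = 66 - 52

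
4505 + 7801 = 12306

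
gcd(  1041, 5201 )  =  1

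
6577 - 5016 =1561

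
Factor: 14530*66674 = 2^2 * 5^1 * 17^1*37^1*53^1 *1453^1  =  968773220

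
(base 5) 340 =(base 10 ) 95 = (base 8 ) 137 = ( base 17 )5a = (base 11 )87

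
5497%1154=881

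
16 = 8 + 8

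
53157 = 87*611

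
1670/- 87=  - 20  +  70/87 =- 19.20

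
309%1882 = 309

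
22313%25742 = 22313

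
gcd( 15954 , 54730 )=2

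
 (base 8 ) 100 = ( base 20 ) 34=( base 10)64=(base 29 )26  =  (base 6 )144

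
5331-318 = 5013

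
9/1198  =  9/1198 = 0.01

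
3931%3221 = 710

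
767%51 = 2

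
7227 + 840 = 8067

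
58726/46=29363/23 = 1276.65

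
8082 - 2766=5316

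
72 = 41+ 31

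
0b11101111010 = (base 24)37I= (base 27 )2go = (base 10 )1914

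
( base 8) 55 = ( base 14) 33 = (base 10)45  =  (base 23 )1m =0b101101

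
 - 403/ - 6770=403/6770 = 0.06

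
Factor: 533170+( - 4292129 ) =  - 23^1 * 163433^1 = - 3758959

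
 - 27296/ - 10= 2729 + 3/5 = 2729.60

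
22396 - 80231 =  - 57835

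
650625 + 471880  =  1122505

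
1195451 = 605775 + 589676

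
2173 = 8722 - 6549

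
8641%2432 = 1345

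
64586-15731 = 48855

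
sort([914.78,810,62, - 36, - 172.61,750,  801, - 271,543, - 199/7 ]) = [ - 271, - 172.61,  -  36, - 199/7, 62, 543,750 , 801 , 810, 914.78]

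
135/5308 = 135/5308 = 0.03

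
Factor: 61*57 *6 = 20862 = 2^1 * 3^2 *19^1*61^1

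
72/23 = 3+3/23 =3.13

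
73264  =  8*9158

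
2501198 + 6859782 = 9360980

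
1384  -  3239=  - 1855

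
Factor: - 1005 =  - 3^1 * 5^1 *67^1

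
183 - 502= - 319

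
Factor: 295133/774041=19^( - 1)*29^1*10177^1 *40739^ ( - 1)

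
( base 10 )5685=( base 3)21210120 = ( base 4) 1120311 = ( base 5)140220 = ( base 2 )1011000110101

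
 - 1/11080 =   -  1/11080  =  - 0.00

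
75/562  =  75/562 = 0.13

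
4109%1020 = 29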